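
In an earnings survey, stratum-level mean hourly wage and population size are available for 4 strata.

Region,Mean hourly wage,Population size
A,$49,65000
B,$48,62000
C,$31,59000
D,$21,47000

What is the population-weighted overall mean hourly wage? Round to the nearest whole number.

39

Σ Nₕ·x̄ₕ = 49×65000 + 48×62000 + 31×59000 + 21×47000
  = 8977000
Σ Nₕ = 65000 + 62000 + 59000 + 47000 = 233000
Overall mean = 8977000 / 233000 = 38.527897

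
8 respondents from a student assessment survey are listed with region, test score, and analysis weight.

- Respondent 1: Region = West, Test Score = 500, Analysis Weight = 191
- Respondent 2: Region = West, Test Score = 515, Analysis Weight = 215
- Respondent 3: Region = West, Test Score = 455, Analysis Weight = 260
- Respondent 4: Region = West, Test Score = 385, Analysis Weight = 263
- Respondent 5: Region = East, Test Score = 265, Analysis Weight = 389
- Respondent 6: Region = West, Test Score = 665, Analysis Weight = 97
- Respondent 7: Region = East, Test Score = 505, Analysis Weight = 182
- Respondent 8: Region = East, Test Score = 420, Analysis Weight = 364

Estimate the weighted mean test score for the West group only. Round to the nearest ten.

West rows: 1, 2, 3, 4, 6
Weighted sum = 500×191 + 515×215 + 455×260 + 385×263 + 665×97
  = 95500 + 110725 + 118300 + 101255 + 64505 = 490285
Sum of weights = 191 + 215 + 260 + 263 + 97 = 1026
Weighted mean = 490285 / 1026 = 477.86062

480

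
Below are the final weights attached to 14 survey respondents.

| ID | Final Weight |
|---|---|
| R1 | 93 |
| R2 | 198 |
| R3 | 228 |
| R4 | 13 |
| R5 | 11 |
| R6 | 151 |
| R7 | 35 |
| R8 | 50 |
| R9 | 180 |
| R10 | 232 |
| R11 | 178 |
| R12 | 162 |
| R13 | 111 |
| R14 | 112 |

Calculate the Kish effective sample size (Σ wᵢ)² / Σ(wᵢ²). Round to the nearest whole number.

Σ wᵢ = 1754
Σ wᵢ² = 295670
n_eff = 1754² / 295670 = 3076516 / 295670 = 10.405236

10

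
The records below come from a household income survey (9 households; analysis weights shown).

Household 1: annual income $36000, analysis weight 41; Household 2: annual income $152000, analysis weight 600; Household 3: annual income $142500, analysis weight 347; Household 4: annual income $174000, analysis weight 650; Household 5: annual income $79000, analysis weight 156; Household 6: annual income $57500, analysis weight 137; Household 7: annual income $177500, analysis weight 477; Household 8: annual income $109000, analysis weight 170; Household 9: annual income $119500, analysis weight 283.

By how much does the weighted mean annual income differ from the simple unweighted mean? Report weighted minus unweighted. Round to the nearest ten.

Unweighted sum = 36000 + 152000 + 142500 + 174000 + 79000 + 57500 + 177500 + 109000 + 119500 = 1047000
Unweighted mean = 1047000 / 9 = 116333.33
Weighted sum = 36000×41 + 152000×600 + 142500×347 + 174000×650 + 79000×156 + 57500×137 + 177500×477 + 109000×170 + 119500×283
  = 1476000 + 91200000 + 49447500 + 113100000 + 12324000 + 7877500 + 84667500 + 18530000 + 33818500 = 412441000
Sum of weights = 2861
Weighted mean = 412441000 / 2861 = 144159.73
Difference (weighted minus unweighted) = 27826.401

27830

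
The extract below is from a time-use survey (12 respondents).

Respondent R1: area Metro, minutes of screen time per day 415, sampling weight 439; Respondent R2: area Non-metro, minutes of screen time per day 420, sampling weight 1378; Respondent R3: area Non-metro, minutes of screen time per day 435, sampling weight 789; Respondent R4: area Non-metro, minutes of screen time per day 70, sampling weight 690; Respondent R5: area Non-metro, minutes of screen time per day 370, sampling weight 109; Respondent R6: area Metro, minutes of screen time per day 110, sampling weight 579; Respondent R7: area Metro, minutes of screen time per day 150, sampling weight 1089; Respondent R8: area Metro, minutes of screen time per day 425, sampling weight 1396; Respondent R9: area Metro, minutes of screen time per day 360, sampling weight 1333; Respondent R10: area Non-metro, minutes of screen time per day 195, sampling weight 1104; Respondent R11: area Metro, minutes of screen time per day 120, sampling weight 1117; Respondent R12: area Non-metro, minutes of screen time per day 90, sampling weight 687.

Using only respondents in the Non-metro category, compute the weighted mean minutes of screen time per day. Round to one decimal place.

270.7

Non-metro rows: R2, R3, R4, R5, R10, R12
Weighted sum = 420×1378 + 435×789 + 70×690 + 370×109 + 195×1104 + 90×687
  = 578760 + 343215 + 48300 + 40330 + 215280 + 61830 = 1287715
Sum of weights = 4757
Weighted mean = 1287715 / 4757 = 270.69897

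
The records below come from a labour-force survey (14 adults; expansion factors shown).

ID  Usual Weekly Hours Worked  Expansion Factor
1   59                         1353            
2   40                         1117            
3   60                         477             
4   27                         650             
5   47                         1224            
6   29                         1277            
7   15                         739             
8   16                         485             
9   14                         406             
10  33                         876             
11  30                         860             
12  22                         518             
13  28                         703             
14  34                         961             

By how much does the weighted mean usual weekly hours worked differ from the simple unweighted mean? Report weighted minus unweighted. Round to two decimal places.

Unweighted sum = 454
Unweighted mean = 454 / 14 = 32.428571
Weighted sum = 408229
Sum of weights = 11646
Weighted mean = 408229 / 11646 = 35.053151
Difference (weighted minus unweighted) = 2.6245799

2.62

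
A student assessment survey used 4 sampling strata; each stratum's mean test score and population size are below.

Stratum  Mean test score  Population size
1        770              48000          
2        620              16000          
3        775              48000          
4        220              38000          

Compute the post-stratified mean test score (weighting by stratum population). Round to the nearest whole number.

Σ Nₕ·x̄ₕ = 770×48000 + 620×16000 + 775×48000 + 220×38000
  = 92440000
Σ Nₕ = 48000 + 16000 + 48000 + 38000 = 150000
Overall mean = 92440000 / 150000 = 616.26667

616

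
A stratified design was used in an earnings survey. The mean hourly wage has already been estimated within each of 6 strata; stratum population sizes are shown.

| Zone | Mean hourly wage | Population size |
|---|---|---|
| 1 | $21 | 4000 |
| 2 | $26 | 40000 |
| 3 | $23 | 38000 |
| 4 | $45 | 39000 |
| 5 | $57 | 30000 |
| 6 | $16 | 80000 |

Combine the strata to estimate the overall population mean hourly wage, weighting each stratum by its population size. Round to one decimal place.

Σ Nₕ·x̄ₕ = 21×4000 + 26×40000 + 23×38000 + 45×39000 + 57×30000 + 16×80000
  = 84000 + 1040000 + 874000 + 1755000 + 1710000 + 1280000 = 6743000
Σ Nₕ = 4000 + 40000 + 38000 + 39000 + 30000 + 80000 = 231000
Overall mean = 6743000 / 231000 = 29.190476

29.2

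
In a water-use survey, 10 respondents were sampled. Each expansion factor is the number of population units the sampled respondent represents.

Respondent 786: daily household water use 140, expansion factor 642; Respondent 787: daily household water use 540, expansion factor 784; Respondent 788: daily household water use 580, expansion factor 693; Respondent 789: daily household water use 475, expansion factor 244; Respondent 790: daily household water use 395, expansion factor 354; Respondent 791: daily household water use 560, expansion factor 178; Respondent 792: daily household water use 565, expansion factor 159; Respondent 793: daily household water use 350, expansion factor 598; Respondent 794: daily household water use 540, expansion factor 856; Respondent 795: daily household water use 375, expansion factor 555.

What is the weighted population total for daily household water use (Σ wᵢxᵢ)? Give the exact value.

2240090

Weighted total = 140×642 + 540×784 + 580×693 + 475×244 + 395×354 + 560×178 + 565×159 + 350×598 + 540×856 + 375×555
  = 2240090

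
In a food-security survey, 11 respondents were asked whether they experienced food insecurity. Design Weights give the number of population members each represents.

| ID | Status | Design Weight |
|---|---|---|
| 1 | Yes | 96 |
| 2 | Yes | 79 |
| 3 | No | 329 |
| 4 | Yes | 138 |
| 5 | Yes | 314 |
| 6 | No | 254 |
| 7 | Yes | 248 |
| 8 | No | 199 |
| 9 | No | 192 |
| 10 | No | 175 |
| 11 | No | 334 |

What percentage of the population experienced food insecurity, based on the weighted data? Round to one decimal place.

37.1

Sum of weights for 'Yes' = 96 + 79 + 138 + 314 + 248 = 875
Total weight = 96 + 79 + 329 + 138 + 314 + 254 + 248 + 199 + 192 + 175 + 334 = 2358
Weighted proportion = 875 / 2358 = 0.37107718 → 37.107718%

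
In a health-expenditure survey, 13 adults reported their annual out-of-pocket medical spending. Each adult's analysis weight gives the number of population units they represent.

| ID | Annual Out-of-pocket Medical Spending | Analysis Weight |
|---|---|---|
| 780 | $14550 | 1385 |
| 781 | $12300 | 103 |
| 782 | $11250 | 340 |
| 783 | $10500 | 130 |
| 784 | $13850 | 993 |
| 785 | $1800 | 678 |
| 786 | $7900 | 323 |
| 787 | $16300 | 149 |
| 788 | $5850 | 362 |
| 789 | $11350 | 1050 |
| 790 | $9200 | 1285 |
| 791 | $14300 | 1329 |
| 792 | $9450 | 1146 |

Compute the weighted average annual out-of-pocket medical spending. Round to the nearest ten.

Weighted sum = 102254100
Sum of weights = 9273
Weighted mean = 102254100 / 9273 = 11027.079

11030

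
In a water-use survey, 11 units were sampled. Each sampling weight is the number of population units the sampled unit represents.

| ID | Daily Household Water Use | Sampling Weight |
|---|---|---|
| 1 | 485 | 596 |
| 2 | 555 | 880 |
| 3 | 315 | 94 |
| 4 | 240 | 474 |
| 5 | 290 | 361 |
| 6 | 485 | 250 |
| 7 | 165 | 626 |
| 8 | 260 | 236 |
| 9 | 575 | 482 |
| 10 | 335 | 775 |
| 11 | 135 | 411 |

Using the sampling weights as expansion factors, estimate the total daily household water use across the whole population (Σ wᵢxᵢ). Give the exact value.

Weighted total = 485×596 + 555×880 + 315×94 + 240×474 + 290×361 + 485×250 + 165×626 + 260×236 + 575×482 + 335×775 + 135×411
  = 1903680

1903680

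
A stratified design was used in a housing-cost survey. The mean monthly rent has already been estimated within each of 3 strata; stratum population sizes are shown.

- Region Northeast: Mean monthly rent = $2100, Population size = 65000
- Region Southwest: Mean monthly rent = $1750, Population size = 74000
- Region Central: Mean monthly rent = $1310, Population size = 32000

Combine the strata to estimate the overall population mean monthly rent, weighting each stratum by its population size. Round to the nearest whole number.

1801

Σ Nₕ·x̄ₕ = 2100×65000 + 1750×74000 + 1310×32000
  = 307920000
Σ Nₕ = 65000 + 74000 + 32000 = 171000
Overall mean = 307920000 / 171000 = 1800.7018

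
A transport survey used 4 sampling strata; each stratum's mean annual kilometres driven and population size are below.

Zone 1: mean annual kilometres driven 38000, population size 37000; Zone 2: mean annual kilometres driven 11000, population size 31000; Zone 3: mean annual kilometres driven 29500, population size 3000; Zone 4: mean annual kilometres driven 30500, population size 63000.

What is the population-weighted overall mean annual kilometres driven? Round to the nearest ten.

28040

Σ Nₕ·x̄ₕ = 38000×37000 + 11000×31000 + 29500×3000 + 30500×63000
  = 1406000000 + 341000000 + 88500000 + 1921500000 = 3757000000
Σ Nₕ = 134000
Overall mean = 3757000000 / 134000 = 28037.313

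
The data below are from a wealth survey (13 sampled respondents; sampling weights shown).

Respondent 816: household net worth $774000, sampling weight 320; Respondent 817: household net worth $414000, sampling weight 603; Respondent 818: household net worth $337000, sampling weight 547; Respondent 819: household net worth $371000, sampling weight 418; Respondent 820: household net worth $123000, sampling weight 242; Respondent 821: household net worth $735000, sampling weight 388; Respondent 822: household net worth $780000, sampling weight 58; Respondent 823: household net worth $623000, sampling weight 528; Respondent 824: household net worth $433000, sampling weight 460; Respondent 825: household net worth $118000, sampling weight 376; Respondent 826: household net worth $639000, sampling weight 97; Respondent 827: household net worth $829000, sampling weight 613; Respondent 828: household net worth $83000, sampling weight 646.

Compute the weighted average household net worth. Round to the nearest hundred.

451900

Weighted sum = 2393195000
Sum of weights = 5296
Weighted mean = 2393195000 / 5296 = 451887.27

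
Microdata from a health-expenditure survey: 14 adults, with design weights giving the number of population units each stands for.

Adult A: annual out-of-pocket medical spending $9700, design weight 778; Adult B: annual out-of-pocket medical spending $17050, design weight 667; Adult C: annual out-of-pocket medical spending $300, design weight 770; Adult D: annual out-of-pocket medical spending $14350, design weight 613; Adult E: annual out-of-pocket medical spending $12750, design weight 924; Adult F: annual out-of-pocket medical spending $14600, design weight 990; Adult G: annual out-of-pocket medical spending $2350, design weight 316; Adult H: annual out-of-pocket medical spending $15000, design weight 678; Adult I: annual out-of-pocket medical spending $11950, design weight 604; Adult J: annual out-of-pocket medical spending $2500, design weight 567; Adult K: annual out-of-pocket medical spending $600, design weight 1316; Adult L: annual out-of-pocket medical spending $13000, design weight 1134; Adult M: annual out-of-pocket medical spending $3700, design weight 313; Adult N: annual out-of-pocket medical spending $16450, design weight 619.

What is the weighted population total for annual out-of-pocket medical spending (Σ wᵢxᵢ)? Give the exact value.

100601650

Weighted total = 100601650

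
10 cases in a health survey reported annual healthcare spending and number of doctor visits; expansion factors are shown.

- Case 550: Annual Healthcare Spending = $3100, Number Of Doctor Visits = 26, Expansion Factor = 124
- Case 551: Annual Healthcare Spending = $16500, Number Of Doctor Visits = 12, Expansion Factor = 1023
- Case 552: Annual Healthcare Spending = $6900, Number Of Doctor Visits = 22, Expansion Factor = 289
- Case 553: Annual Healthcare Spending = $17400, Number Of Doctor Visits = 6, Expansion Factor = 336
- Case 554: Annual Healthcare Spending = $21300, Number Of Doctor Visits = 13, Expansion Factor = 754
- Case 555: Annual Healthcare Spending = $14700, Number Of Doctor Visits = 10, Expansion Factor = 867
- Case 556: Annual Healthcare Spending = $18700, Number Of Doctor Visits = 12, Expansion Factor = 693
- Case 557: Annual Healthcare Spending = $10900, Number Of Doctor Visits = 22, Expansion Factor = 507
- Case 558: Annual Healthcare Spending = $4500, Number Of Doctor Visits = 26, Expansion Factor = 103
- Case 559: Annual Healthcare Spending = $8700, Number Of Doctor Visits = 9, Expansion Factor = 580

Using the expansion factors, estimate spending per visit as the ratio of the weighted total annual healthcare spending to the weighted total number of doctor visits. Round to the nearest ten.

Σ wᵢ·y = 3100×124 + 16500×1023 + 6900×289 + 17400×336 + 21300×754 + 14700×867 + 18700×693 + 10900×507 + 4500×103 + 8700×580
  = 384400 + 16879500 + 1994100 + 5846400 + 16060200 + 12744900 + 12959100 + 5526300 + 463500 + 5046000 = 77904400
Σ wᵢ·x = 26×124 + 12×1023 + 22×289 + 6×336 + 13×754 + 10×867 + 12×693 + 22×507 + 26×103 + 9×580
  = 3224 + 12276 + 6358 + 2016 + 9802 + 8670 + 8316 + 11154 + 2678 + 5220 = 69714
Ratio = 77904400 / 69714 = 1117.4857

1120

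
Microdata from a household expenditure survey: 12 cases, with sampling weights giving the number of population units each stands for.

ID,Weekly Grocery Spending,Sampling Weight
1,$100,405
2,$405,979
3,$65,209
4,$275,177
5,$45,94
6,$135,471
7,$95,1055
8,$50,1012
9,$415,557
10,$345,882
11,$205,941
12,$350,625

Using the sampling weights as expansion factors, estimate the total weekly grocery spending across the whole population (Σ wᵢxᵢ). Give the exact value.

Weighted total = 100×405 + 405×979 + 65×209 + 275×177 + 45×94 + 135×471 + 95×1055 + 50×1012 + 415×557 + 345×882 + 205×941 + 350×625
  = 1664995

1664995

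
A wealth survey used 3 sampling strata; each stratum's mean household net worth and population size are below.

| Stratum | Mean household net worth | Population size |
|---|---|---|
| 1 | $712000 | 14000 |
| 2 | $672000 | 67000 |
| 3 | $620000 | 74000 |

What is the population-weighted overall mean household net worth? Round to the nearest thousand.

651000

Σ Nₕ·x̄ₕ = 712000×14000 + 672000×67000 + 620000×74000
  = 9968000000 + 45024000000 + 45880000000 = 100872000000
Σ Nₕ = 14000 + 67000 + 74000 = 155000
Overall mean = 100872000000 / 155000 = 650787.1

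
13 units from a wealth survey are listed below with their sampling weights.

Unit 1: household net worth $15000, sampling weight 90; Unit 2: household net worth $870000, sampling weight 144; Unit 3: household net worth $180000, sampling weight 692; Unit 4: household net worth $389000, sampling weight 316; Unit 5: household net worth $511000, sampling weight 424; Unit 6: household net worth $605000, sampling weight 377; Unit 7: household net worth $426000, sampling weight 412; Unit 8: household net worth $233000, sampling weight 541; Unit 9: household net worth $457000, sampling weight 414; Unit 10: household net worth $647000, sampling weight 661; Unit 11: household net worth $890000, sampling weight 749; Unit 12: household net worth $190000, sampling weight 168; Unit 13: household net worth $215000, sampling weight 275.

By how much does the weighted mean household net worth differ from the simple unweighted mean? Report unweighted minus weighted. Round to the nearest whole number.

Unweighted sum = 5628000
Unweighted mean = 5628000 / 13 = 432923.08
Weighted sum = 2494948000
Sum of weights = 5263
Weighted mean = 2494948000 / 5263 = 474054.34
Difference (unweighted minus weighted) = -41131.265

-41131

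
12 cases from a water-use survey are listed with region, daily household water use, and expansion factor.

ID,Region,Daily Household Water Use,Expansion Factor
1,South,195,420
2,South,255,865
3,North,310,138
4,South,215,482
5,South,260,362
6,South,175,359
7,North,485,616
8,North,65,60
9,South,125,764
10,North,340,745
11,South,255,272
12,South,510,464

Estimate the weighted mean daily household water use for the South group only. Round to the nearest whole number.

242

South rows: 1, 2, 4, 5, 6, 9, 11, 12
Weighted sum = 195×420 + 255×865 + 215×482 + 260×362 + 175×359 + 125×764 + 255×272 + 510×464
  = 964550
Sum of weights = 420 + 865 + 482 + 362 + 359 + 764 + 272 + 464 = 3988
Weighted mean = 964550 / 3988 = 241.86309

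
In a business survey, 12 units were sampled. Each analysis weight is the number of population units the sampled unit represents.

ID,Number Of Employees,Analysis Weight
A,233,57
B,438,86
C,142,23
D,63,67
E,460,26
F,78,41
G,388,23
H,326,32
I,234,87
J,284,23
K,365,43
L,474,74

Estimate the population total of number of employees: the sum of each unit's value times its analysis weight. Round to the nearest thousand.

171000

Weighted total = 233×57 + 438×86 + 142×23 + 63×67 + 460×26 + 78×41 + 388×23 + 326×32 + 234×87 + 284×23 + 365×43 + 474×74
  = 13281 + 37668 + 3266 + 4221 + 11960 + 3198 + 8924 + 10432 + 20358 + 6532 + 15695 + 35076 = 170611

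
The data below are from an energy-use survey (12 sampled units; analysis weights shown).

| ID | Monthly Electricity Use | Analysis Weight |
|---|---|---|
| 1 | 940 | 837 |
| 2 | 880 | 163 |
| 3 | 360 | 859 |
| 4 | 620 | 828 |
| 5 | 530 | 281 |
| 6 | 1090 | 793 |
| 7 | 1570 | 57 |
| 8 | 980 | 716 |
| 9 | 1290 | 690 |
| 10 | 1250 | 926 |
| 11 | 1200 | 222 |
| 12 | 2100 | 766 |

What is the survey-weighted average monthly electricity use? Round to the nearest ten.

1050

Weighted sum = 940×837 + 880×163 + 360×859 + 620×828 + 530×281 + 1090×793 + 1570×57 + 980×716 + 1290×690 + 1250×926 + 1200×222 + 2100×766
  = 786780 + 143440 + 309240 + 513360 + 148930 + 864370 + 89490 + 701680 + 890100 + 1157500 + 266400 + 1608600 = 7479890
Sum of weights = 837 + 163 + 859 + 828 + 281 + 793 + 57 + 716 + 690 + 926 + 222 + 766 = 7138
Weighted mean = 7479890 / 7138 = 1047.8972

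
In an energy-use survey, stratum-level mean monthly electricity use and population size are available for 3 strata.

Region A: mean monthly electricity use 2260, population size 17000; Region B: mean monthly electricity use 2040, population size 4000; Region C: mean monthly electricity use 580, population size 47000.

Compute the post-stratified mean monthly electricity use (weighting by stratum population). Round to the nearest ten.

1090

Σ Nₕ·x̄ₕ = 2260×17000 + 2040×4000 + 580×47000
  = 38420000 + 8160000 + 27260000 = 73840000
Σ Nₕ = 17000 + 4000 + 47000 = 68000
Overall mean = 73840000 / 68000 = 1085.8824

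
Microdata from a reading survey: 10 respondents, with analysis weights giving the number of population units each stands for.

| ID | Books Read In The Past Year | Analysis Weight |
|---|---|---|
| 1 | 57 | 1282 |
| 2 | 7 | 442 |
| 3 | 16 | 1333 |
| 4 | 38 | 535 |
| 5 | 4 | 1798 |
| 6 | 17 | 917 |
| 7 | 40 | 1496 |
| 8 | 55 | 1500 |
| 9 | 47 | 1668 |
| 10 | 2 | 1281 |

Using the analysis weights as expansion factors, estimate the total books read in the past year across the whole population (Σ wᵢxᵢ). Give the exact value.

Weighted total = 57×1282 + 7×442 + 16×1333 + 38×535 + 4×1798 + 17×917 + 40×1496 + 55×1500 + 47×1668 + 2×1281
  = 73074 + 3094 + 21328 + 20330 + 7192 + 15589 + 59840 + 82500 + 78396 + 2562 = 363905

363905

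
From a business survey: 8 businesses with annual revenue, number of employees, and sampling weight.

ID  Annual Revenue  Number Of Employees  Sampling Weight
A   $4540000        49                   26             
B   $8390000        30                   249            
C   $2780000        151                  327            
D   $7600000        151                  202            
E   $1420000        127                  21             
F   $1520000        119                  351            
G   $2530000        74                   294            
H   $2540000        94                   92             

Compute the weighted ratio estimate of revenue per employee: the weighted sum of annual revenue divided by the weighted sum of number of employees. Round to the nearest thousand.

Σ wᵢ·y = 4540000×26 + 8390000×249 + 2780000×327 + 7600000×202 + 1420000×21 + 1520000×351 + 2530000×294 + 2540000×92
  = 118040000 + 2089110000 + 909060000 + 1535200000 + 29820000 + 533520000 + 743820000 + 233680000 = 6192250000
Σ wᵢ·x = 163463
Ratio = 6192250000 / 163463 = 37881.661

38000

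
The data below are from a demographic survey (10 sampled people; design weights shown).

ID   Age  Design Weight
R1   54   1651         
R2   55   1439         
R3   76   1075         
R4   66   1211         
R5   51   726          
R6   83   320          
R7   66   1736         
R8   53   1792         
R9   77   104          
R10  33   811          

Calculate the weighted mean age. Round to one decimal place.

58.7

Weighted sum = 54×1651 + 55×1439 + 76×1075 + 66×1211 + 51×726 + 83×320 + 66×1736 + 53×1792 + 77×104 + 33×811
  = 637834
Sum of weights = 10865
Weighted mean = 637834 / 10865 = 58.705384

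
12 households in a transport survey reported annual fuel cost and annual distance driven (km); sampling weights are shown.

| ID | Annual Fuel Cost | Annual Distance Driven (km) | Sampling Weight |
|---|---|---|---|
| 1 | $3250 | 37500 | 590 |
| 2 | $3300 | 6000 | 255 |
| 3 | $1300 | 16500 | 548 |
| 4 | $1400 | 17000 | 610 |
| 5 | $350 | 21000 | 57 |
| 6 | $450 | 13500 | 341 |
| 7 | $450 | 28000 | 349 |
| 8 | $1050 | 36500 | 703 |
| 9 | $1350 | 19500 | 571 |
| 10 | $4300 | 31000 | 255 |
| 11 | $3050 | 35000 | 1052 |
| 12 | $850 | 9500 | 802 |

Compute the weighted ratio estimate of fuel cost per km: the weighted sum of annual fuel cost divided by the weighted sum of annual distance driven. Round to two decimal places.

Σ wᵢ·y = 3250×590 + 3300×255 + 1300×548 + 1400×610 + 350×57 + 450×341 + 450×349 + 1050×703 + 1350×571 + 4300×255 + 3050×1052 + 850×802
  = 1917500 + 841500 + 712400 + 854000 + 19950 + 153450 + 157050 + 738150 + 770850 + 1096500 + 3208600 + 681700 = 11151650
Σ wᵢ·x = 37500×590 + 6000×255 + 16500×548 + 17000×610 + 21000×57 + 13500×341 + 28000×349 + 36500×703 + 19500×571 + 31000×255 + 35000×1052 + 9500×802
  = 22125000 + 1530000 + 9042000 + 10370000 + 1197000 + 4603500 + 9772000 + 25659500 + 11134500 + 7905000 + 36820000 + 7619000 = 147777500
Ratio = 11151650 / 147777500 = 0.075462435

0.08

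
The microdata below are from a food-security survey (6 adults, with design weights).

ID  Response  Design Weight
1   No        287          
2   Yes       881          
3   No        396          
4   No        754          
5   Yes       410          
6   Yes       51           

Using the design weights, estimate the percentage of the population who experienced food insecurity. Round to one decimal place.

Sum of weights for 'Yes' = 881 + 410 + 51 = 1342
Total weight = 287 + 881 + 396 + 754 + 410 + 51 = 2779
Weighted proportion = 1342 / 2779 = 0.48290752 → 48.290752%

48.3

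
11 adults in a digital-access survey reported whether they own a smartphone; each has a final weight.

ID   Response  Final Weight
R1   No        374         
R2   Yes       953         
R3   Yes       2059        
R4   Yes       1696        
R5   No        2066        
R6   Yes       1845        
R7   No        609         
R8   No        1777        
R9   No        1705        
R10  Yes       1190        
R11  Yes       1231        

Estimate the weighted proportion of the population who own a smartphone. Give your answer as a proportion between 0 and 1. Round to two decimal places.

0.58

Sum of weights for 'Yes' = 953 + 2059 + 1696 + 1845 + 1190 + 1231 = 8974
Total weight = 374 + 953 + 2059 + 1696 + 2066 + 1845 + 609 + 1777 + 1705 + 1190 + 1231 = 15505
Weighted proportion = 8974 / 15505 = 0.57878104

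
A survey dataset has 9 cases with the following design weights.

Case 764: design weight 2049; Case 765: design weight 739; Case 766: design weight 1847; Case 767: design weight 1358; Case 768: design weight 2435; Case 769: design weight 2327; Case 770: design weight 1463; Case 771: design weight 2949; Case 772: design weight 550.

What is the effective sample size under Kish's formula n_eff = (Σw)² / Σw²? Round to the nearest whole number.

8

Σ wᵢ = 2049 + 739 + 1847 + 1358 + 2435 + 2327 + 1463 + 2949 + 550 = 15717
Σ wᵢ² = 4198401 + 546121 + 3411409 + 1844164 + 5929225 + 5414929 + 2140369 + 8696601 + 302500 = 32483719
n_eff = 15717² / 32483719 = 247024089 / 32483719 = 7.6045507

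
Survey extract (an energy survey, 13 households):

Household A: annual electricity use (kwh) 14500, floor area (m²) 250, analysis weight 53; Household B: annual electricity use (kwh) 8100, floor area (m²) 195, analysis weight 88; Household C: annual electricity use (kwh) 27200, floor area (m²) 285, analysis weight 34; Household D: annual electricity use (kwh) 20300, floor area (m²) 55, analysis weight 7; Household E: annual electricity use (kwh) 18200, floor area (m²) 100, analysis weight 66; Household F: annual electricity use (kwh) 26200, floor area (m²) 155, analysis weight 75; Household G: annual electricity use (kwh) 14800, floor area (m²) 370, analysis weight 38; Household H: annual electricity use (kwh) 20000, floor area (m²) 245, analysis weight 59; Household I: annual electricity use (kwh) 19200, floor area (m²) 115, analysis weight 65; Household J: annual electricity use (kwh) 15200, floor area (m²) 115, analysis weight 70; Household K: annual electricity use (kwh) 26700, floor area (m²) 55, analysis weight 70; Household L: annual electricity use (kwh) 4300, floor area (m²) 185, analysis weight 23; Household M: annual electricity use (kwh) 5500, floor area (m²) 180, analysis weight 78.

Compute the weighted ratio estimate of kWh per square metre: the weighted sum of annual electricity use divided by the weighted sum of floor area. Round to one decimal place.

Σ wᵢ·y = 12165700
Σ wᵢ·x = 124895
Ratio = 12165700 / 124895 = 97.407422

97.4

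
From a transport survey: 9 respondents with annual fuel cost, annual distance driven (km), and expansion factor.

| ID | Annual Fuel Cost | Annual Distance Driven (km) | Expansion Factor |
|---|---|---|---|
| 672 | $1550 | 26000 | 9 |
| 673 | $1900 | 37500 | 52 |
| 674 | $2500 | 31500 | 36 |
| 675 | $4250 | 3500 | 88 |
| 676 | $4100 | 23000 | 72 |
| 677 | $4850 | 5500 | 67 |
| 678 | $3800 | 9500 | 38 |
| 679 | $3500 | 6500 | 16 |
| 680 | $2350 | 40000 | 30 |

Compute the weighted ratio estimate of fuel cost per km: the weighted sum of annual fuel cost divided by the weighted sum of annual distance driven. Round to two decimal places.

Σ wᵢ·y = 1550×9 + 1900×52 + 2500×36 + 4250×88 + 4100×72 + 4850×67 + 3800×38 + 3500×16 + 2350×30
  = 13950 + 98800 + 90000 + 374000 + 295200 + 324950 + 144400 + 56000 + 70500 = 1467800
Σ wᵢ·x = 7315500
Ratio = 1467800 / 7315500 = 0.20064247

0.20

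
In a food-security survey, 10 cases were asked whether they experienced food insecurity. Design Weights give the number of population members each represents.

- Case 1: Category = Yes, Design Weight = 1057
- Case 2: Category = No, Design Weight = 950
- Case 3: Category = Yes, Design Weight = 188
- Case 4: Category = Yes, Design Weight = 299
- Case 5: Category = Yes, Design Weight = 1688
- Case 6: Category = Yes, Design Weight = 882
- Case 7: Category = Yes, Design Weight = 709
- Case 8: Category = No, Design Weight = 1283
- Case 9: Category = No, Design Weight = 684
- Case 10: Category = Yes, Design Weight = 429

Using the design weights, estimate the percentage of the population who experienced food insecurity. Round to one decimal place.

64.3

Sum of weights for 'Yes' = 1057 + 188 + 299 + 1688 + 882 + 709 + 429 = 5252
Total weight = 1057 + 950 + 188 + 299 + 1688 + 882 + 709 + 1283 + 684 + 429 = 8169
Weighted proportion = 5252 / 8169 = 0.64291835 → 64.291835%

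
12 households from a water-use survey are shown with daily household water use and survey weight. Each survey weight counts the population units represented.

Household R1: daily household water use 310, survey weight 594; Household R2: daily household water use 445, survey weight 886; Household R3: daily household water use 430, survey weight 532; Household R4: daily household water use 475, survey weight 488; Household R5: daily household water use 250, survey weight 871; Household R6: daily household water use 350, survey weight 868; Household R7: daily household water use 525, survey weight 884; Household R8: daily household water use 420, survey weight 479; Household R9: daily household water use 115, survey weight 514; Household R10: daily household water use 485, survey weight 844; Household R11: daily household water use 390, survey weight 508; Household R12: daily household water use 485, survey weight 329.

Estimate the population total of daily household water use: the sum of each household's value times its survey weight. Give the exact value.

Weighted total = 310×594 + 445×886 + 430×532 + 475×488 + 250×871 + 350×868 + 525×884 + 420×479 + 115×514 + 485×844 + 390×508 + 485×329
  = 184140 + 394270 + 228760 + 231800 + 217750 + 303800 + 464100 + 201180 + 59110 + 409340 + 198120 + 159565 = 3051935

3051935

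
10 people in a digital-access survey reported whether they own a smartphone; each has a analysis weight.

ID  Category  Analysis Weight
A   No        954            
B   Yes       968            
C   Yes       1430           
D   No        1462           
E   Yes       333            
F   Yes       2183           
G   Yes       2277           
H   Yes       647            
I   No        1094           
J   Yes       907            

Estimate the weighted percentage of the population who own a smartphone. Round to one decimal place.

71.4

Sum of weights for 'Yes' = 968 + 1430 + 333 + 2183 + 2277 + 647 + 907 = 8745
Total weight = 954 + 968 + 1430 + 1462 + 333 + 2183 + 2277 + 647 + 1094 + 907 = 12255
Weighted proportion = 8745 / 12255 = 0.71358629 → 71.358629%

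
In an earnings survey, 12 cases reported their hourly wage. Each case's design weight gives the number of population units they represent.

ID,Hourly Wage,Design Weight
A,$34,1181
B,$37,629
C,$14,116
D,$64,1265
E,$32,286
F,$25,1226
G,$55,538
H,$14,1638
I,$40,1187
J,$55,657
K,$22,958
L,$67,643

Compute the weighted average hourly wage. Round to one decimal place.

37.4

Weighted sum = 386107
Sum of weights = 1181 + 629 + 116 + 1265 + 286 + 1226 + 538 + 1638 + 1187 + 657 + 958 + 643 = 10324
Weighted mean = 386107 / 10324 = 37.398973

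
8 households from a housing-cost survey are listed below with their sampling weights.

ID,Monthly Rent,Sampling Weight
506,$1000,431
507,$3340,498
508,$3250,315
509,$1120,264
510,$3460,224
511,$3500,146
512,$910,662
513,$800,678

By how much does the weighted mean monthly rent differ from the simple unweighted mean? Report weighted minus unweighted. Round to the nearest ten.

Unweighted sum = 1000 + 3340 + 3250 + 1120 + 3460 + 3500 + 910 + 800 = 17380
Unweighted mean = 17380 / 8 = 2172.5
Weighted sum = 1000×431 + 3340×498 + 3250×315 + 1120×264 + 3460×224 + 3500×146 + 910×662 + 800×678
  = 431000 + 1663320 + 1023750 + 295680 + 775040 + 511000 + 602420 + 542400 = 5844610
Sum of weights = 431 + 498 + 315 + 264 + 224 + 146 + 662 + 678 = 3218
Weighted mean = 5844610 / 3218 = 1816.2244
Difference (weighted minus unweighted) = -356.27564

-360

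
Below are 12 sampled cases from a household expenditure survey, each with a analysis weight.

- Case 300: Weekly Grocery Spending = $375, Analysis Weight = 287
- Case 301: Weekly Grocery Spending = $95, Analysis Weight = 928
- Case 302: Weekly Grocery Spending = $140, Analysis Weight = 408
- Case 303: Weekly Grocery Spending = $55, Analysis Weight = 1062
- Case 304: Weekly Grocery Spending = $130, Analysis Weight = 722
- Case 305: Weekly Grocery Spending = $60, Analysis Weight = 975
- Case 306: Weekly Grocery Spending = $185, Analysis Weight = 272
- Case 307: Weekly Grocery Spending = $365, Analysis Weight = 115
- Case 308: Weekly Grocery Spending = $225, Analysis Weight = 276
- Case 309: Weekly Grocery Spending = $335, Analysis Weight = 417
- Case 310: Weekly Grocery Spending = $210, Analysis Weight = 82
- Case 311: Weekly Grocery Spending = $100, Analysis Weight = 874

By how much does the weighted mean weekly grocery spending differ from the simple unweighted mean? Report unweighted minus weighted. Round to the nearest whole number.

55

Unweighted sum = 375 + 95 + 140 + 55 + 130 + 60 + 185 + 365 + 225 + 335 + 210 + 100 = 2275
Unweighted mean = 2275 / 12 = 189.58333
Weighted sum = 375×287 + 95×928 + 140×408 + 55×1062 + 130×722 + 60×975 + 185×272 + 365×115 + 225×276 + 335×417 + 210×82 + 100×874
  = 107625 + 88160 + 57120 + 58410 + 93860 + 58500 + 50320 + 41975 + 62100 + 139695 + 17220 + 87400 = 862385
Sum of weights = 6418
Weighted mean = 862385 / 6418 = 134.36974
Difference (unweighted minus weighted) = 55.213592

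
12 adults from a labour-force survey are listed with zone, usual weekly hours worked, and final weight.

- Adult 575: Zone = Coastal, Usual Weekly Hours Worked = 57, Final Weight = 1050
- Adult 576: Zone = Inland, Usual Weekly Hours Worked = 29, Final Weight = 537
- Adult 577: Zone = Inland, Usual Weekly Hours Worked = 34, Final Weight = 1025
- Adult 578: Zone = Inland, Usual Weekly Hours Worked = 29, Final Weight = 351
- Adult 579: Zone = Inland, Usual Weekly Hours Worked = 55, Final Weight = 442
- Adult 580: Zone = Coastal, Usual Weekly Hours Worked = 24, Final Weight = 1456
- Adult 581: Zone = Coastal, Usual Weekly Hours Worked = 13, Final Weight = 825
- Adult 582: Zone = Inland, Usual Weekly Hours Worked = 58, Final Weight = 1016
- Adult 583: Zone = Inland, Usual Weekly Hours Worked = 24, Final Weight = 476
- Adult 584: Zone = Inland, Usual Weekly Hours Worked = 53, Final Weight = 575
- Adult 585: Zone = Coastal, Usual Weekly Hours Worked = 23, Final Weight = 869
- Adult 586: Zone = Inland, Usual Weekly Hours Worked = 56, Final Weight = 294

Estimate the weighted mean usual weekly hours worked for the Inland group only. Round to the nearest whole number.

43

Inland rows: 576, 577, 578, 579, 582, 583, 584, 586
Weighted sum = 29×537 + 34×1025 + 29×351 + 55×442 + 58×1016 + 24×476 + 53×575 + 56×294
  = 15573 + 34850 + 10179 + 24310 + 58928 + 11424 + 30475 + 16464 = 202203
Sum of weights = 537 + 1025 + 351 + 442 + 1016 + 476 + 575 + 294 = 4716
Weighted mean = 202203 / 4716 = 42.875954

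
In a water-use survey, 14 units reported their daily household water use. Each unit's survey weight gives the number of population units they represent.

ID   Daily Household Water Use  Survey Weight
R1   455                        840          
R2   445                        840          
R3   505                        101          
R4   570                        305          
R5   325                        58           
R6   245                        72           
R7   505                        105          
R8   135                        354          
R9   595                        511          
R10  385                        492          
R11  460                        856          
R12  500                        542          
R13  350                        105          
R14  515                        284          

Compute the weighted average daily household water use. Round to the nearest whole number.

450

Weighted sum = 2459395
Sum of weights = 5465
Weighted mean = 2459395 / 5465 = 450.02653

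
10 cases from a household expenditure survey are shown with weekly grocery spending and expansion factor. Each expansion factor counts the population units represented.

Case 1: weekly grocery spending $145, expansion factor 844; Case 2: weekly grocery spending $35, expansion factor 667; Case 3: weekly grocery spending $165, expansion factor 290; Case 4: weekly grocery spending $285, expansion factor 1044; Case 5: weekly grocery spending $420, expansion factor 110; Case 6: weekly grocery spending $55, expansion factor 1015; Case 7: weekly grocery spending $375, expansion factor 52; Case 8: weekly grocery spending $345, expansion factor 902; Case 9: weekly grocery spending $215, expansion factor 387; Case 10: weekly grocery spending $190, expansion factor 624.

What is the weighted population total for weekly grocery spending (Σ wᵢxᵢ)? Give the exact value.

1125595

Weighted total = 145×844 + 35×667 + 165×290 + 285×1044 + 420×110 + 55×1015 + 375×52 + 345×902 + 215×387 + 190×624
  = 122380 + 23345 + 47850 + 297540 + 46200 + 55825 + 19500 + 311190 + 83205 + 118560 = 1125595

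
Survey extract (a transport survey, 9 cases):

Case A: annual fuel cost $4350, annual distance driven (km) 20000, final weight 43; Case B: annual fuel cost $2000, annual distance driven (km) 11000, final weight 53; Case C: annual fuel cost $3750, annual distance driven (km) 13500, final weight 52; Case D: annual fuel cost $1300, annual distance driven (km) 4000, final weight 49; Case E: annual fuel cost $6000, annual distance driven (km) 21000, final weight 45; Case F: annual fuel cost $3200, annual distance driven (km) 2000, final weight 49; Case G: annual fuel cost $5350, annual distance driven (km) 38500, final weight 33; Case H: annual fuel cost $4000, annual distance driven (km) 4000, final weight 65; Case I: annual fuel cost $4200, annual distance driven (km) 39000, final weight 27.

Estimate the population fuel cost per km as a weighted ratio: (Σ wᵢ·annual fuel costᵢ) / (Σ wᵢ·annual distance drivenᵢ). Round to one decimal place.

Σ wᵢ·y = 4350×43 + 2000×53 + 3750×52 + 1300×49 + 6000×45 + 3200×49 + 5350×33 + 4000×65 + 4200×27
  = 187050 + 106000 + 195000 + 63700 + 270000 + 156800 + 176550 + 260000 + 113400 = 1528500
Σ wᵢ·x = 20000×43 + 11000×53 + 13500×52 + 4000×49 + 21000×45 + 2000×49 + 38500×33 + 4000×65 + 39000×27
  = 5967500
Ratio = 1528500 / 5967500 = 0.25613741

0.3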